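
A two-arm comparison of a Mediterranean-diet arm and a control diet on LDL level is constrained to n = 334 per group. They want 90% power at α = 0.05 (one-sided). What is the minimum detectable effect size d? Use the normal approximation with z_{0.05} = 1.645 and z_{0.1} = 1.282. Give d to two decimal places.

d_min ≈ 0.23

For two independent groups of n = 334 each: d_min = (z_{α} + z_β)·√(2/n).
z-sum = 1.645 + 1.282 = 2.927.
d_min = 2.927 × √(2/334) = 2.927 × 0.0774 = 0.226.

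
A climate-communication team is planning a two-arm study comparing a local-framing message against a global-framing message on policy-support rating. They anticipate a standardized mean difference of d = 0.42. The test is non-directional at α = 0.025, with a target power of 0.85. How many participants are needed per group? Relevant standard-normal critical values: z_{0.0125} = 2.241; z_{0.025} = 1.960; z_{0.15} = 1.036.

For two independent groups with equal n: n = 2·((z_{α/2} + z_β) / d)².
z_{α/2} + z_β = 2.241 + 1.036 = 3.277.
n = 2 × (3.277 / 0.42)² = 2 × 7.802² = 2 × 60.88 = 121.8.
Round up to the next whole participant.

n = 122 per group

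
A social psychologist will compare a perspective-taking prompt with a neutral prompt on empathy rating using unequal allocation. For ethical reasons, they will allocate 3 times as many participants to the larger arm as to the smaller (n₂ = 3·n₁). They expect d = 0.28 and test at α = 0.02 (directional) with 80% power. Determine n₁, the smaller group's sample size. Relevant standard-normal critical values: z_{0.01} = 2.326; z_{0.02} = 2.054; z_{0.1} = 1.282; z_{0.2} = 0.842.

n₁ = 143

With allocation ratio k = n₂/n₁ = 3, Var(x̄₁−x̄₂) = σ²(1/n₁ + 1/(k·n₁)) = σ²·(k+1)/(k·n₁).
So n₁ = (1 + 1/k)·((z_{α} + z_β)/d)² = 1.333 × (2.896/0.28)².
n₁ = 1.333 × 106.97 = 142.6.
Round up: n₁ = 143, giving n₂ = 3 × 143 = 429.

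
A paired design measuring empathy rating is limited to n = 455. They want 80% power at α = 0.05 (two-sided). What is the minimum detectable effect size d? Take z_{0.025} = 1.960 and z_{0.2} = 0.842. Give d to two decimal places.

d_min ≈ 0.13

For a single sample (or paired design) of n = 455: d_min = (z_{α/2} + z_β)/√n.
z-sum = 1.960 + 0.842 = 2.802.
d_min = 2.802 / √455 = 2.802 / 21.331 = 0.131.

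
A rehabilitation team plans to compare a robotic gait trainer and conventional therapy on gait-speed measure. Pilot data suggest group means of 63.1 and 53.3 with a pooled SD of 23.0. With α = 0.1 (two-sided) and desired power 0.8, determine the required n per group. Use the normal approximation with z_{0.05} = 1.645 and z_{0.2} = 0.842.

n = 69 per group

Cohen's d = |M₁ − M₂| / SD_pooled = |63.1 − 53.3| / 23.0 = 9.8 / 23.0 = 0.426.
For two independent groups with equal n: n = 2·((z_{α/2} + z_β) / d)².
z_{α/2} + z_β = 1.645 + 0.842 = 2.487.
n = 2 × (2.487 / 0.426)² = 2 × 5.838² = 2 × 34.08 = 68.2.
Round up to the next whole participant.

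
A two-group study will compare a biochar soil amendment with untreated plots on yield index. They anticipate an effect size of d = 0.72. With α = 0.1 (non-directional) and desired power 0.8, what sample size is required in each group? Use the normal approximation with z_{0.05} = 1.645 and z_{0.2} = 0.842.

n = 24 per group

For two independent groups with equal n: n = 2·((z_{α/2} + z_β) / d)².
z_{α/2} + z_β = 1.645 + 0.842 = 2.487.
n = 2 × (2.487 / 0.72)² = 2 × 3.454² = 2 × 11.93 = 23.9.
Round up to the next whole participant.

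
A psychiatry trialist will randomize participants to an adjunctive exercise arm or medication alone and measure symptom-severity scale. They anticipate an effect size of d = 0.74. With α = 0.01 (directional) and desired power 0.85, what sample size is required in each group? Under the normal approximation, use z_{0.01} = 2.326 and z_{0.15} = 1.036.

n = 42 per group

For two independent groups with equal n: n = 2·((z_{α} + z_β) / d)².
z_{α} + z_β = 2.326 + 1.036 = 3.362.
n = 2 × (3.362 / 0.74)² = 2 × 4.543² = 2 × 20.64 = 41.3.
Round up to the next whole participant.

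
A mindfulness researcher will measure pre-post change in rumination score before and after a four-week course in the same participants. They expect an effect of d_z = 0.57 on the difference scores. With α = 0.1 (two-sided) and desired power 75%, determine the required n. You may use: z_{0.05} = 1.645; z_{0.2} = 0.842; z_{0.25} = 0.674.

n = 17 pairs

For a paired (one-sample on differences) test: n = ((z_{α/2} + z_β) / d)².
z_{α/2} + z_β = 1.645 + 0.674 = 2.319.
n = (2.319 / 0.57)² = 4.068² = 16.55.
Round up.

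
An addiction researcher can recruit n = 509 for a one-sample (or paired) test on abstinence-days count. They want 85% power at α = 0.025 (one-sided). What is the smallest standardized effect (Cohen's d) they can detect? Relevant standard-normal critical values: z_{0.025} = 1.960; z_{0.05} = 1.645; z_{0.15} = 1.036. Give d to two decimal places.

For a single sample (or paired design) of n = 509: d_min = (z_{α} + z_β)/√n.
z-sum = 1.960 + 1.036 = 2.996.
d_min = 2.996 / √509 = 2.996 / 22.561 = 0.133.

d_min ≈ 0.13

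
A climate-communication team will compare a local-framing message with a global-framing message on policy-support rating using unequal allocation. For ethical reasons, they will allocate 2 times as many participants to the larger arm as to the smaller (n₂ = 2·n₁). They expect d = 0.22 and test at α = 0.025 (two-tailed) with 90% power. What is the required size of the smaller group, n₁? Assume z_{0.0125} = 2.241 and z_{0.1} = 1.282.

With allocation ratio k = n₂/n₁ = 2, Var(x̄₁−x̄₂) = σ²(1/n₁ + 1/(k·n₁)) = σ²·(k+1)/(k·n₁).
So n₁ = (1 + 1/k)·((z_{α/2} + z_β)/d)² = 1.500 × (3.523/0.22)².
n₁ = 1.500 × 256.44 = 384.7.
Round up: n₁ = 385, giving n₂ = 2 × 385 = 770.

n₁ = 385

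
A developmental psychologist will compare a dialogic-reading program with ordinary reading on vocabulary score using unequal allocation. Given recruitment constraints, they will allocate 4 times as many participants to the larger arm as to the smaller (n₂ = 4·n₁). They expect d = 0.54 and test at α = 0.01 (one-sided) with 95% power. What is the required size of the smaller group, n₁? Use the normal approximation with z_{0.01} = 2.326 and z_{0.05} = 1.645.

With allocation ratio k = n₂/n₁ = 4, Var(x̄₁−x̄₂) = σ²(1/n₁ + 1/(k·n₁)) = σ²·(k+1)/(k·n₁).
So n₁ = (1 + 1/k)·((z_{α} + z_β)/d)² = 1.250 × (3.971/0.54)².
n₁ = 1.250 × 54.08 = 67.6.
Round up: n₁ = 68, giving n₂ = 4 × 68 = 272.

n₁ = 68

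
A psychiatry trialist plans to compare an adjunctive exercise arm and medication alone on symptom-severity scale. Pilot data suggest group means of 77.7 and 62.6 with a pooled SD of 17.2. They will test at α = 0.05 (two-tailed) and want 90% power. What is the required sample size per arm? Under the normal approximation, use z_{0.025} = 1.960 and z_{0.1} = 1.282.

n = 28 per group

Cohen's d = |M₁ − M₂| / SD_pooled = |77.7 − 62.6| / 17.2 = 15.1 / 17.2 = 0.878.
For two independent groups with equal n: n = 2·((z_{α/2} + z_β) / d)².
z_{α/2} + z_β = 1.960 + 1.282 = 3.242.
n = 2 × (3.242 / 0.878)² = 2 × 3.692² = 2 × 13.63 = 27.3.
Round up to the next whole participant.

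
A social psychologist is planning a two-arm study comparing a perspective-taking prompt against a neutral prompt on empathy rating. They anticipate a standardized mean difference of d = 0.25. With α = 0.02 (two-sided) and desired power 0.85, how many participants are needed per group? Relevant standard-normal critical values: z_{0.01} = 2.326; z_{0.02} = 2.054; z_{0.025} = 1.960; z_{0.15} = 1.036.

n = 362 per group

For two independent groups with equal n: n = 2·((z_{α/2} + z_β) / d)².
z_{α/2} + z_β = 2.326 + 1.036 = 3.362.
n = 2 × (3.362 / 0.25)² = 2 × 13.448² = 2 × 180.85 = 361.7.
Round up to the next whole participant.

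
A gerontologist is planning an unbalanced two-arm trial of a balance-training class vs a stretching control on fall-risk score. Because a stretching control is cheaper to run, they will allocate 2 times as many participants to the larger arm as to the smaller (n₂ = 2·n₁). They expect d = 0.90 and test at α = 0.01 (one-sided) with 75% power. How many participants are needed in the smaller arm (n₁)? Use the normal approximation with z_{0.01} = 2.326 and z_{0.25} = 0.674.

With allocation ratio k = n₂/n₁ = 2, Var(x̄₁−x̄₂) = σ²(1/n₁ + 1/(k·n₁)) = σ²·(k+1)/(k·n₁).
So n₁ = (1 + 1/k)·((z_{α} + z_β)/d)² = 1.500 × (3.000/0.90)².
n₁ = 1.500 × 11.11 = 16.7.
Round up: n₁ = 17, giving n₂ = 2 × 17 = 34.

n₁ = 17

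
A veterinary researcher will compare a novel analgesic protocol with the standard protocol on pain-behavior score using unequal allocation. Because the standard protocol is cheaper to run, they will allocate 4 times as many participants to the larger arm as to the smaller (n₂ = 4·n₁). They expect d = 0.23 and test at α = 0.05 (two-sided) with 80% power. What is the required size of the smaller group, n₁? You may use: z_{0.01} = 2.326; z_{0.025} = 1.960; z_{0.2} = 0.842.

n₁ = 186

With allocation ratio k = n₂/n₁ = 4, Var(x̄₁−x̄₂) = σ²(1/n₁ + 1/(k·n₁)) = σ²·(k+1)/(k·n₁).
So n₁ = (1 + 1/k)·((z_{α/2} + z_β)/d)² = 1.250 × (2.802/0.23)².
n₁ = 1.250 × 148.42 = 185.5.
Round up: n₁ = 186, giving n₂ = 4 × 186 = 744.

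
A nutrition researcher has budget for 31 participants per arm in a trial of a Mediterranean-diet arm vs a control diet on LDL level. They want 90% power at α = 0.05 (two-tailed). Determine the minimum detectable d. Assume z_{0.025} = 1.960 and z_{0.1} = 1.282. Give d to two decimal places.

d_min ≈ 0.82

For two independent groups of n = 31 each: d_min = (z_{α/2} + z_β)·√(2/n).
z-sum = 1.960 + 1.282 = 3.242.
d_min = 3.242 × √(2/31) = 3.242 × 0.2540 = 0.823.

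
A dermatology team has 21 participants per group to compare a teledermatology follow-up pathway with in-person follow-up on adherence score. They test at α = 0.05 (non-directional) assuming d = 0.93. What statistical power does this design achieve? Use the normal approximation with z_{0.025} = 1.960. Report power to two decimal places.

power ≈ 0.85

For two equal groups, power = Φ(d·√(n/2) − z_{α/2}).
d·√(n/2) = 0.93 × √(21/2) = 0.93 × 3.240 = 3.014.
z_β = 3.014 − 1.960 = 1.054.
Power = Φ(1.054) = 0.854.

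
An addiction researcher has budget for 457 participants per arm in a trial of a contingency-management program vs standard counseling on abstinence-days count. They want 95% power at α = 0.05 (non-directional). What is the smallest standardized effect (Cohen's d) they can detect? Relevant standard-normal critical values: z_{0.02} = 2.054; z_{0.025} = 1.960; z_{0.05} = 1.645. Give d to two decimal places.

For two independent groups of n = 457 each: d_min = (z_{α/2} + z_β)·√(2/n).
z-sum = 1.960 + 1.645 = 3.605.
d_min = 3.605 × √(2/457) = 3.605 × 0.0662 = 0.238.

d_min ≈ 0.24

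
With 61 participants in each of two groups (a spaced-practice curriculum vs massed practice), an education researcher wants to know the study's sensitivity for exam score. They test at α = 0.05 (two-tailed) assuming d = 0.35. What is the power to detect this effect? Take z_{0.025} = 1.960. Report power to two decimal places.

power ≈ 0.49

For two equal groups, power = Φ(d·√(n/2) − z_{α/2}).
d·√(n/2) = 0.35 × √(61/2) = 0.35 × 5.523 = 1.933.
z_β = 1.933 − 1.960 = -0.027.
Power = Φ(-0.027) = 0.489.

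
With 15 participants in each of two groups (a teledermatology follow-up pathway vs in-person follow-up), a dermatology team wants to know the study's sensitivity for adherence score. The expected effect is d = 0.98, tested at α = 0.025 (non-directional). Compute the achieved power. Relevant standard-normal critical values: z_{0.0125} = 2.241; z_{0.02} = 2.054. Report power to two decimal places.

For two equal groups, power = Φ(d·√(n/2) − z_{α/2}).
d·√(n/2) = 0.98 × √(15/2) = 0.98 × 2.739 = 2.684.
z_β = 2.684 − 2.241 = 0.443.
Power = Φ(0.443) = 0.671.

power ≈ 0.67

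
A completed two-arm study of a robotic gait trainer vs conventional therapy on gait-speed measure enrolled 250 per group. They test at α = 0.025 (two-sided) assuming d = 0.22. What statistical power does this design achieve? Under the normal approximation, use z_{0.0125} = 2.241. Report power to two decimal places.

power ≈ 0.59

For two equal groups, power = Φ(d·√(n/2) − z_{α/2}).
d·√(n/2) = 0.22 × √(250/2) = 0.22 × 11.180 = 2.460.
z_β = 2.460 − 2.241 = 0.219.
Power = Φ(0.219) = 0.587.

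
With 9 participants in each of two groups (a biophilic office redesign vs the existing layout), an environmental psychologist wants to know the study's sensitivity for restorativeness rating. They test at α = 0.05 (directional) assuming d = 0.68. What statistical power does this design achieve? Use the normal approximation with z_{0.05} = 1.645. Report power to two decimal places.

power ≈ 0.42

For two equal groups, power = Φ(d·√(n/2) − z_{α}).
d·√(n/2) = 0.68 × √(9/2) = 0.68 × 2.121 = 1.442.
z_β = 1.442 − 1.645 = -0.203.
Power = Φ(-0.203) = 0.420.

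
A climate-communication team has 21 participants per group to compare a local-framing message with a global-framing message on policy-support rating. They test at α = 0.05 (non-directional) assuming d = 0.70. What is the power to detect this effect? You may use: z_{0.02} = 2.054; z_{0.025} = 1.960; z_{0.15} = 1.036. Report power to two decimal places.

power ≈ 0.62

For two equal groups, power = Φ(d·√(n/2) − z_{α/2}).
d·√(n/2) = 0.70 × √(21/2) = 0.70 × 3.240 = 2.268.
z_β = 2.268 − 1.960 = 0.308.
Power = Φ(0.308) = 0.621.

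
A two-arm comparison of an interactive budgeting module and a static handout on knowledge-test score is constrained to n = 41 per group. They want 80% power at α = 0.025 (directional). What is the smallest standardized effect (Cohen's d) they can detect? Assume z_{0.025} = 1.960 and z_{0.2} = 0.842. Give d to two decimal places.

d_min ≈ 0.62

For two independent groups of n = 41 each: d_min = (z_{α} + z_β)·√(2/n).
z-sum = 1.960 + 0.842 = 2.802.
d_min = 2.802 × √(2/41) = 2.802 × 0.2209 = 0.619.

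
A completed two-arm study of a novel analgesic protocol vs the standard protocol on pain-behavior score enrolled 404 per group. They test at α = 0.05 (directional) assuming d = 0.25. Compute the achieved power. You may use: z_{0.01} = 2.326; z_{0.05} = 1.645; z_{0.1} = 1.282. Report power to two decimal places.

For two equal groups, power = Φ(d·√(n/2) − z_{α}).
d·√(n/2) = 0.25 × √(404/2) = 0.25 × 14.213 = 3.553.
z_β = 3.553 − 1.645 = 1.908.
Power = Φ(1.908) = 0.972.

power ≈ 0.97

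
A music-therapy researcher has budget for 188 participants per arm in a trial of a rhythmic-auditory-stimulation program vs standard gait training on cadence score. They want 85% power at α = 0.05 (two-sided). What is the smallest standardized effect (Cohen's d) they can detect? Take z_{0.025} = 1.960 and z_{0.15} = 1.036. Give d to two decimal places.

For two independent groups of n = 188 each: d_min = (z_{α/2} + z_β)·√(2/n).
z-sum = 1.960 + 1.036 = 2.996.
d_min = 2.996 × √(2/188) = 2.996 × 0.1031 = 0.309.

d_min ≈ 0.31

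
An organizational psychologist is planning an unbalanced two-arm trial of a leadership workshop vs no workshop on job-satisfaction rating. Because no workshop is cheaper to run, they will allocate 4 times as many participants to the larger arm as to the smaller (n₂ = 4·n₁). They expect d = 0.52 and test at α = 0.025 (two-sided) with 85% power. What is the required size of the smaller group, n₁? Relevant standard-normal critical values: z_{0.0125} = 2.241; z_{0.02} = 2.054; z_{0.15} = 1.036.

With allocation ratio k = n₂/n₁ = 4, Var(x̄₁−x̄₂) = σ²(1/n₁ + 1/(k·n₁)) = σ²·(k+1)/(k·n₁).
So n₁ = (1 + 1/k)·((z_{α/2} + z_β)/d)² = 1.250 × (3.277/0.52)².
n₁ = 1.250 × 39.71 = 49.6.
Round up: n₁ = 50, giving n₂ = 4 × 50 = 200.

n₁ = 50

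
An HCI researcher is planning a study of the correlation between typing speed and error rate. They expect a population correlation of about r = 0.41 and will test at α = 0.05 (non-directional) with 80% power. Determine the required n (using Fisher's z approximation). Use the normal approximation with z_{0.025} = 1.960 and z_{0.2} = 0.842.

n = 45

Fisher's z: C = ½·ln((1+r)/(1−r)) = ½·ln(2.3898) = 0.4356.
n = ((z_{α/2} + z_β)/C)² + 3.
(1.960 + 0.842) / 0.4356 = 2.802 / 0.4356 = 6.433.
n = 6.433² + 3 = 41.38 + 3 = 44.4.
Round up.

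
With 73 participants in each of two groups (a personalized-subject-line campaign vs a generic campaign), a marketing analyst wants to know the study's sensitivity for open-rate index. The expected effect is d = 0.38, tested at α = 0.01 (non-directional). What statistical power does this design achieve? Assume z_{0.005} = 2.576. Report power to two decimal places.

For two equal groups, power = Φ(d·√(n/2) − z_{α/2}).
d·√(n/2) = 0.38 × √(73/2) = 0.38 × 6.042 = 2.296.
z_β = 2.296 − 2.576 = -0.280.
Power = Φ(-0.280) = 0.390.

power ≈ 0.39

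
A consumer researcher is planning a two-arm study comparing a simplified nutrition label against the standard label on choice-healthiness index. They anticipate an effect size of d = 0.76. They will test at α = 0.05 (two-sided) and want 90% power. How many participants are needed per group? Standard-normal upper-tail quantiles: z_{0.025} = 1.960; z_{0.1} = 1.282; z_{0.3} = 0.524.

For two independent groups with equal n: n = 2·((z_{α/2} + z_β) / d)².
z_{α/2} + z_β = 1.960 + 1.282 = 3.242.
n = 2 × (3.242 / 0.76)² = 2 × 4.266² = 2 × 18.20 = 36.4.
Round up to the next whole participant.

n = 37 per group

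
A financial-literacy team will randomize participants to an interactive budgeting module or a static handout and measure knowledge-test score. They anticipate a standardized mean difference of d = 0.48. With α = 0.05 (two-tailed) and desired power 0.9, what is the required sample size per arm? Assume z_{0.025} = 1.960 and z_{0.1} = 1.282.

n = 92 per group

For two independent groups with equal n: n = 2·((z_{α/2} + z_β) / d)².
z_{α/2} + z_β = 1.960 + 1.282 = 3.242.
n = 2 × (3.242 / 0.48)² = 2 × 6.754² = 2 × 45.62 = 91.2.
Round up to the next whole participant.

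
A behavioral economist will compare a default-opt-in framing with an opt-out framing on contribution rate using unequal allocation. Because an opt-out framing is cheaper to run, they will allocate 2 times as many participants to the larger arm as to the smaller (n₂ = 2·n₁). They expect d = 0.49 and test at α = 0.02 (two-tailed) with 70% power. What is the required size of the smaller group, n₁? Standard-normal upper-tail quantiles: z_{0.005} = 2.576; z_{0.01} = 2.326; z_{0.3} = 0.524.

n₁ = 51

With allocation ratio k = n₂/n₁ = 2, Var(x̄₁−x̄₂) = σ²(1/n₁ + 1/(k·n₁)) = σ²·(k+1)/(k·n₁).
So n₁ = (1 + 1/k)·((z_{α/2} + z_β)/d)² = 1.500 × (2.850/0.49)².
n₁ = 1.500 × 33.83 = 50.7.
Round up: n₁ = 51, giving n₂ = 2 × 51 = 102.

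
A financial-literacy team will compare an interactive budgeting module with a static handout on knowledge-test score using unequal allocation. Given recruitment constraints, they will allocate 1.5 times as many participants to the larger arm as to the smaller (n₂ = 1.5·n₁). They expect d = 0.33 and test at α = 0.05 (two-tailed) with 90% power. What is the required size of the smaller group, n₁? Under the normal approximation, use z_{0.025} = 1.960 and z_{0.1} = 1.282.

With allocation ratio k = n₂/n₁ = 1.5, Var(x̄₁−x̄₂) = σ²(1/n₁ + 1/(k·n₁)) = σ²·(k+1)/(k·n₁).
So n₁ = (1 + 1/k)·((z_{α/2} + z_β)/d)² = 1.667 × (3.242/0.33)².
n₁ = 1.667 × 96.52 = 160.9.
Round up: n₁ = 161, giving n₂ = ⌈1.5 × 161⌉ = ⌈241.5⌉ = 242.

n₁ = 161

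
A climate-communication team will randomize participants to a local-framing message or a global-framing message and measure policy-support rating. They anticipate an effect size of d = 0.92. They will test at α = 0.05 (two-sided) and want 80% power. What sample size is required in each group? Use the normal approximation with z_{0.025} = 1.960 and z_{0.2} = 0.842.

n = 19 per group

For two independent groups with equal n: n = 2·((z_{α/2} + z_β) / d)².
z_{α/2} + z_β = 1.960 + 0.842 = 2.802.
n = 2 × (2.802 / 0.92)² = 2 × 3.046² = 2 × 9.28 = 18.6.
Round up to the next whole participant.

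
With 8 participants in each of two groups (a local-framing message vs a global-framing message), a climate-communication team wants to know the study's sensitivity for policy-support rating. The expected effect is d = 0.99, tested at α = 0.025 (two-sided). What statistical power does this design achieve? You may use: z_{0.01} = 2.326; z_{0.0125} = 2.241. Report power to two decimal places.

For two equal groups, power = Φ(d·√(n/2) − z_{α/2}).
d·√(n/2) = 0.99 × √(8/2) = 0.99 × 2.000 = 1.980.
z_β = 1.980 − 2.241 = -0.261.
Power = Φ(-0.261) = 0.397.

power ≈ 0.40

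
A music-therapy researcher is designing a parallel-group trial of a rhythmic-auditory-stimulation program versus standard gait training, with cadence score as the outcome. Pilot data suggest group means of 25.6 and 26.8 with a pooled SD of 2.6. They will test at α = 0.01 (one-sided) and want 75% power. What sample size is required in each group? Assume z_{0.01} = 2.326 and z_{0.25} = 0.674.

Cohen's d = |M₁ − M₂| / SD_pooled = |25.6 − 26.8| / 2.6 = 1.2 / 2.6 = 0.462.
For two independent groups with equal n: n = 2·((z_{α} + z_β) / d)².
z_{α} + z_β = 2.326 + 0.674 = 3.000.
n = 2 × (3.000 / 0.462)² = 2 × 6.494² = 2 × 42.17 = 84.3.
Round up to the next whole participant.

n = 85 per group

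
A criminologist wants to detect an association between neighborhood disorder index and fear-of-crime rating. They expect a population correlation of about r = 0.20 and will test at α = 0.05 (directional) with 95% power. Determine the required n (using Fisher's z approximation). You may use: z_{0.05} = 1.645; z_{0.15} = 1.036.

n = 267

Fisher's z: C = ½·ln((1+r)/(1−r)) = ½·ln(1.5000) = 0.2027.
n = ((z_{α} + z_β)/C)² + 3.
(1.645 + 1.645) / 0.2027 = 3.290 / 0.2027 = 16.231.
n = 16.231² + 3 = 263.44 + 3 = 266.4.
Round up.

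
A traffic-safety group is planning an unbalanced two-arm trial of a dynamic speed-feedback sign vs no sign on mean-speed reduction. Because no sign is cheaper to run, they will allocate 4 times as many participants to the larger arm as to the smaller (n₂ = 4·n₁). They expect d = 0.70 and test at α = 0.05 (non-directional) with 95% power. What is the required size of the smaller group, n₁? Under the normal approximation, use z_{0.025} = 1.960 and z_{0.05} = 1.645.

n₁ = 34

With allocation ratio k = n₂/n₁ = 4, Var(x̄₁−x̄₂) = σ²(1/n₁ + 1/(k·n₁)) = σ²·(k+1)/(k·n₁).
So n₁ = (1 + 1/k)·((z_{α/2} + z_β)/d)² = 1.250 × (3.605/0.70)².
n₁ = 1.250 × 26.52 = 33.2.
Round up: n₁ = 34, giving n₂ = 4 × 34 = 136.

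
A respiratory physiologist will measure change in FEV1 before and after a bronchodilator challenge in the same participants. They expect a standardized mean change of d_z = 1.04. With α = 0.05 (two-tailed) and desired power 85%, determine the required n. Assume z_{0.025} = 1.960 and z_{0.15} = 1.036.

For a paired (one-sample on differences) test: n = ((z_{α/2} + z_β) / d)².
z_{α/2} + z_β = 1.960 + 1.036 = 2.996.
n = (2.996 / 1.04)² = 2.881² = 8.30.
Round up.

n = 9 pairs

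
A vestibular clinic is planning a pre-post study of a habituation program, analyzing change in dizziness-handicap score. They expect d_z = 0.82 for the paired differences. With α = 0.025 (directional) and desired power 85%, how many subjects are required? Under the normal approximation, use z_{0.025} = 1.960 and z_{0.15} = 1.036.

n = 14 pairs

For a paired (one-sample on differences) test: n = ((z_{α} + z_β) / d)².
z_{α} + z_β = 1.960 + 1.036 = 2.996.
n = (2.996 / 0.82)² = 3.654² = 13.35.
Round up.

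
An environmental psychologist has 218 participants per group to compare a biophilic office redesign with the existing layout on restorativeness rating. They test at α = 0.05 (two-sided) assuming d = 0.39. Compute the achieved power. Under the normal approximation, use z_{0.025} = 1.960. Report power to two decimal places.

power ≈ 0.98

For two equal groups, power = Φ(d·√(n/2) − z_{α/2}).
d·√(n/2) = 0.39 × √(218/2) = 0.39 × 10.440 = 4.072.
z_β = 4.072 − 1.960 = 2.112.
Power = Φ(2.112) = 0.983.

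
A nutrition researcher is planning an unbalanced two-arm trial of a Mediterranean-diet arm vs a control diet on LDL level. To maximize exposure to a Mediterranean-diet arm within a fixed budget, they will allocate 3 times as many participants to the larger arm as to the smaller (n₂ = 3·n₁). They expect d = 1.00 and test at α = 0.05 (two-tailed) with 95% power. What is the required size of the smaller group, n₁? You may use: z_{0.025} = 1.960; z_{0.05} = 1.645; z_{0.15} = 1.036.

n₁ = 18

With allocation ratio k = n₂/n₁ = 3, Var(x̄₁−x̄₂) = σ²(1/n₁ + 1/(k·n₁)) = σ²·(k+1)/(k·n₁).
So n₁ = (1 + 1/k)·((z_{α/2} + z_β)/d)² = 1.333 × (3.605/1.00)².
n₁ = 1.333 × 13.00 = 17.3.
Round up: n₁ = 18, giving n₂ = 3 × 18 = 54.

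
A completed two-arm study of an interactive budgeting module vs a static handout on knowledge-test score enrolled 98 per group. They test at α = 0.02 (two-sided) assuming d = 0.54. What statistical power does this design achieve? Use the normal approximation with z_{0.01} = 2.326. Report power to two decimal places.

power ≈ 0.93

For two equal groups, power = Φ(d·√(n/2) − z_{α/2}).
d·√(n/2) = 0.54 × √(98/2) = 0.54 × 7.000 = 3.780.
z_β = 3.780 − 2.326 = 1.454.
Power = Φ(1.454) = 0.927.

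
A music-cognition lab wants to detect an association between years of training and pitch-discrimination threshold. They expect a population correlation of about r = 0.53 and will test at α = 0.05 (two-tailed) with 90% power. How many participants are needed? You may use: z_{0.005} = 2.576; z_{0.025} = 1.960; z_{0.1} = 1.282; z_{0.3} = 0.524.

Fisher's z: C = ½·ln((1+r)/(1−r)) = ½·ln(3.2553) = 0.5901.
n = ((z_{α/2} + z_β)/C)² + 3.
(1.960 + 1.282) / 0.5901 = 3.242 / 0.5901 = 5.494.
n = 5.494² + 3 = 30.18 + 3 = 33.2.
Round up.

n = 34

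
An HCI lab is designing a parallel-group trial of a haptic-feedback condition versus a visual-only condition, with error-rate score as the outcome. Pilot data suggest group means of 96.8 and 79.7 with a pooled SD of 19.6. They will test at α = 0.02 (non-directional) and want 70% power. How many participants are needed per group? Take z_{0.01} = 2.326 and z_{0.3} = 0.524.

Cohen's d = |M₁ − M₂| / SD_pooled = |96.8 − 79.7| / 19.6 = 17.1 / 19.6 = 0.872.
For two independent groups with equal n: n = 2·((z_{α/2} + z_β) / d)².
z_{α/2} + z_β = 2.326 + 0.524 = 2.850.
n = 2 × (2.850 / 0.872)² = 2 × 3.268² = 2 × 10.68 = 21.4.
Round up to the next whole participant.

n = 22 per group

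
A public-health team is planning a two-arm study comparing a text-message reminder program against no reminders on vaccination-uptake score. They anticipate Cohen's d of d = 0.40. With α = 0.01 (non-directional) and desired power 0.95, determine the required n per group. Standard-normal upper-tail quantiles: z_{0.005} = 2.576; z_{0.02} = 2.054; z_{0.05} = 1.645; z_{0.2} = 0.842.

n = 223 per group

For two independent groups with equal n: n = 2·((z_{α/2} + z_β) / d)².
z_{α/2} + z_β = 2.576 + 1.645 = 4.221.
n = 2 × (4.221 / 0.40)² = 2 × 10.553² = 2 × 111.36 = 222.7.
Round up to the next whole participant.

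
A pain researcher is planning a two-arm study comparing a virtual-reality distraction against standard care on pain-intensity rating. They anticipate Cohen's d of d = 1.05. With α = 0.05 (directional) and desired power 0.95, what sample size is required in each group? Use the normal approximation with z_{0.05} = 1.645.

For two independent groups with equal n: n = 2·((z_{α} + z_β) / d)².
z_{α} + z_β = 1.645 + 1.645 = 3.290.
n = 2 × (3.290 / 1.05)² = 2 × 3.133² = 2 × 9.82 = 19.6.
Round up to the next whole participant.

n = 20 per group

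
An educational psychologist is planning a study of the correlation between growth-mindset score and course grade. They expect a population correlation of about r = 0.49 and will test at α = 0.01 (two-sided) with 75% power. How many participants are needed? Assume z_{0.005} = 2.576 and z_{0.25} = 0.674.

n = 40

Fisher's z: C = ½·ln((1+r)/(1−r)) = ½·ln(2.9216) = 0.5361.
n = ((z_{α/2} + z_β)/C)² + 3.
(2.576 + 0.674) / 0.5361 = 3.250 / 0.5361 = 6.062.
n = 6.062² + 3 = 36.75 + 3 = 39.8.
Round up.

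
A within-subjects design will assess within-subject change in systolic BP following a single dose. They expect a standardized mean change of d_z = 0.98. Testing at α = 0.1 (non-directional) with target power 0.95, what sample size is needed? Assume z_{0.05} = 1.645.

n = 12 pairs

For a paired (one-sample on differences) test: n = ((z_{α/2} + z_β) / d)².
z_{α/2} + z_β = 1.645 + 1.645 = 3.290.
n = (3.290 / 0.98)² = 3.357² = 11.27.
Round up.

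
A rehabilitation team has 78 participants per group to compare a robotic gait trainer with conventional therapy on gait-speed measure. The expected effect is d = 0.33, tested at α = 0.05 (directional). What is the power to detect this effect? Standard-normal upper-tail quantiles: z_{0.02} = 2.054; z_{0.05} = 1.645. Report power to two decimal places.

power ≈ 0.66

For two equal groups, power = Φ(d·√(n/2) − z_{α}).
d·√(n/2) = 0.33 × √(78/2) = 0.33 × 6.245 = 2.061.
z_β = 2.061 − 1.645 = 0.416.
Power = Φ(0.416) = 0.661.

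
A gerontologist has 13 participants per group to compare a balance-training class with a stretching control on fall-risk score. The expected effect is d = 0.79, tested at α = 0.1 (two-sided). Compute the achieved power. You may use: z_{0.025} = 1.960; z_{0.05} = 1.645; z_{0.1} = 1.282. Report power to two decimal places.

For two equal groups, power = Φ(d·√(n/2) − z_{α/2}).
d·√(n/2) = 0.79 × √(13/2) = 0.79 × 2.550 = 2.014.
z_β = 2.014 − 1.645 = 0.369.
Power = Φ(0.369) = 0.644.

power ≈ 0.64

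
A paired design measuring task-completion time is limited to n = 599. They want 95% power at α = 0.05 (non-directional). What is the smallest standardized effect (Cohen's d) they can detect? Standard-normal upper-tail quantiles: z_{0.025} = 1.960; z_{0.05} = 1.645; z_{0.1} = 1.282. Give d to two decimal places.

d_min ≈ 0.15

For a single sample (or paired design) of n = 599: d_min = (z_{α/2} + z_β)/√n.
z-sum = 1.960 + 1.645 = 3.605.
d_min = 3.605 / √599 = 3.605 / 24.474 = 0.147.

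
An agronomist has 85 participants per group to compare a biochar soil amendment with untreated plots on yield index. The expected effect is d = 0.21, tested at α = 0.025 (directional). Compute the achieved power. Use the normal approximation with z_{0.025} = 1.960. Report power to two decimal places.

For two equal groups, power = Φ(d·√(n/2) − z_{α}).
d·√(n/2) = 0.21 × √(85/2) = 0.21 × 6.519 = 1.369.
z_β = 1.369 − 1.960 = -0.591.
Power = Φ(-0.591) = 0.277.

power ≈ 0.28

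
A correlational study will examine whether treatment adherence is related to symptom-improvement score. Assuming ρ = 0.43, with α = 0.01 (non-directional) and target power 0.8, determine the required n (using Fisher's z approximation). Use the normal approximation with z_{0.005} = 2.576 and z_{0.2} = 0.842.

n = 59

Fisher's z: C = ½·ln((1+r)/(1−r)) = ½·ln(2.5088) = 0.4599.
n = ((z_{α/2} + z_β)/C)² + 3.
(2.576 + 0.842) / 0.4599 = 3.418 / 0.4599 = 7.432.
n = 7.432² + 3 = 55.24 + 3 = 58.2.
Round up.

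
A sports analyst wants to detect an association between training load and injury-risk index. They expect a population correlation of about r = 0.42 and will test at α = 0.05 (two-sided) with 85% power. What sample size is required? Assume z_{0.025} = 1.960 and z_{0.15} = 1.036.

n = 48

Fisher's z: C = ½·ln((1+r)/(1−r)) = ½·ln(2.4483) = 0.4477.
n = ((z_{α/2} + z_β)/C)² + 3.
(1.960 + 1.036) / 0.4477 = 2.996 / 0.4477 = 6.692.
n = 6.692² + 3 = 44.78 + 3 = 47.8.
Round up.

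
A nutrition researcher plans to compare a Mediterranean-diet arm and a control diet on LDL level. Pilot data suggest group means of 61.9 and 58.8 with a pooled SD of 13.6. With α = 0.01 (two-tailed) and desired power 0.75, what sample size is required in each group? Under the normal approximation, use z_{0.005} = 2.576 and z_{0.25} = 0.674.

Cohen's d = |M₁ − M₂| / SD_pooled = |61.9 − 58.8| / 13.6 = 3.1 / 13.6 = 0.228.
For two independent groups with equal n: n = 2·((z_{α/2} + z_β) / d)².
z_{α/2} + z_β = 2.576 + 0.674 = 3.250.
n = 2 × (3.250 / 0.228)² = 2 × 14.254² = 2 × 203.19 = 406.4.
Round up to the next whole participant.

n = 407 per group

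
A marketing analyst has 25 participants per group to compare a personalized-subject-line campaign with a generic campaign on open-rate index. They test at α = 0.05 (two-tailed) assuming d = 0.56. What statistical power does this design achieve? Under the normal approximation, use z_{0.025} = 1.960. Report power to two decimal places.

power ≈ 0.51

For two equal groups, power = Φ(d·√(n/2) − z_{α/2}).
d·√(n/2) = 0.56 × √(25/2) = 0.56 × 3.536 = 1.980.
z_β = 1.980 − 1.960 = 0.020.
Power = Φ(0.020) = 0.508.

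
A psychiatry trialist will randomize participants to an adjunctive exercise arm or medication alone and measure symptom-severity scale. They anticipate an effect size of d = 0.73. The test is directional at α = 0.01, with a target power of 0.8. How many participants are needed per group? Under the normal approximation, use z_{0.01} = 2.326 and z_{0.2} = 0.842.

n = 38 per group

For two independent groups with equal n: n = 2·((z_{α} + z_β) / d)².
z_{α} + z_β = 2.326 + 0.842 = 3.168.
n = 2 × (3.168 / 0.73)² = 2 × 4.340² = 2 × 18.83 = 37.7.
Round up to the next whole participant.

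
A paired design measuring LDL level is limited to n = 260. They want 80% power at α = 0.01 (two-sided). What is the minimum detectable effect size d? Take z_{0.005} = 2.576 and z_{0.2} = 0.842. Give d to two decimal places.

For a single sample (or paired design) of n = 260: d_min = (z_{α/2} + z_β)/√n.
z-sum = 2.576 + 0.842 = 3.418.
d_min = 3.418 / √260 = 3.418 / 16.125 = 0.212.

d_min ≈ 0.21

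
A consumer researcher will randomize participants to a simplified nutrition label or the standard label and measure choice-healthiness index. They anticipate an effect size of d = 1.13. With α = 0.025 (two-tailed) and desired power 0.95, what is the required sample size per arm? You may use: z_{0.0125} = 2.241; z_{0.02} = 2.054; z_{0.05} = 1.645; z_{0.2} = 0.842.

For two independent groups with equal n: n = 2·((z_{α/2} + z_β) / d)².
z_{α/2} + z_β = 2.241 + 1.645 = 3.886.
n = 2 × (3.886 / 1.13)² = 2 × 3.439² = 2 × 11.83 = 23.7.
Round up to the next whole participant.

n = 24 per group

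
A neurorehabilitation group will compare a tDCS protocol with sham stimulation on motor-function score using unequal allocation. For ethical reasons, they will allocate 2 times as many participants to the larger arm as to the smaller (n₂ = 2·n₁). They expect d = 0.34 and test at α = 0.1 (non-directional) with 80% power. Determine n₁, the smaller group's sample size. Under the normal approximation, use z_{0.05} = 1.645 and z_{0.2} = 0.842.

n₁ = 81

With allocation ratio k = n₂/n₁ = 2, Var(x̄₁−x̄₂) = σ²(1/n₁ + 1/(k·n₁)) = σ²·(k+1)/(k·n₁).
So n₁ = (1 + 1/k)·((z_{α/2} + z_β)/d)² = 1.500 × (2.487/0.34)².
n₁ = 1.500 × 53.50 = 80.3.
Round up: n₁ = 81, giving n₂ = 2 × 81 = 162.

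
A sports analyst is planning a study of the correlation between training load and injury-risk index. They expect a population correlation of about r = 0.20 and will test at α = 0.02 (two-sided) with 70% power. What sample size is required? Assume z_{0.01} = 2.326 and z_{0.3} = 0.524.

Fisher's z: C = ½·ln((1+r)/(1−r)) = ½·ln(1.5000) = 0.2027.
n = ((z_{α/2} + z_β)/C)² + 3.
(2.326 + 0.524) / 0.2027 = 2.850 / 0.2027 = 14.060.
n = 14.060² + 3 = 197.69 + 3 = 200.7.
Round up.

n = 201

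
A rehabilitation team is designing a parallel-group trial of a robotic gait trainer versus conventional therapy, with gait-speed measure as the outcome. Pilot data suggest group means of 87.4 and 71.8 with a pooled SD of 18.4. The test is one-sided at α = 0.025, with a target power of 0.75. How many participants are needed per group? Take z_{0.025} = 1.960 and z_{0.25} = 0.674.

n = 20 per group

Cohen's d = |M₁ − M₂| / SD_pooled = |87.4 − 71.8| / 18.4 = 15.6 / 18.4 = 0.848.
For two independent groups with equal n: n = 2·((z_{α} + z_β) / d)².
z_{α} + z_β = 1.960 + 0.674 = 2.634.
n = 2 × (2.634 / 0.848)² = 2 × 3.106² = 2 × 9.65 = 19.3.
Round up to the next whole participant.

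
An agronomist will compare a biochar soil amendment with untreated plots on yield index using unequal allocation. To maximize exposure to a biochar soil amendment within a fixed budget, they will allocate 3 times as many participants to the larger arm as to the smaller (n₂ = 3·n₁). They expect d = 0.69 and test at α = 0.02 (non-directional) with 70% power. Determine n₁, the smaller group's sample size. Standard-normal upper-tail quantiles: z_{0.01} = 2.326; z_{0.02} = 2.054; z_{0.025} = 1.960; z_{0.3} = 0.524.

With allocation ratio k = n₂/n₁ = 3, Var(x̄₁−x̄₂) = σ²(1/n₁ + 1/(k·n₁)) = σ²·(k+1)/(k·n₁).
So n₁ = (1 + 1/k)·((z_{α/2} + z_β)/d)² = 1.333 × (2.850/0.69)².
n₁ = 1.333 × 17.06 = 22.7.
Round up: n₁ = 23, giving n₂ = 3 × 23 = 69.

n₁ = 23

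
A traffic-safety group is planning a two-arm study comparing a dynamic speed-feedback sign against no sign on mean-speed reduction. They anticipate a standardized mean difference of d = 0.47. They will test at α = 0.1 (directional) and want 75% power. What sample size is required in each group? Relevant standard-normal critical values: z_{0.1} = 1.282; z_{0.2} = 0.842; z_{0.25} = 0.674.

For two independent groups with equal n: n = 2·((z_{α} + z_β) / d)².
z_{α} + z_β = 1.282 + 0.674 = 1.956.
n = 2 × (1.956 / 0.47)² = 2 × 4.162² = 2 × 17.32 = 34.6.
Round up to the next whole participant.

n = 35 per group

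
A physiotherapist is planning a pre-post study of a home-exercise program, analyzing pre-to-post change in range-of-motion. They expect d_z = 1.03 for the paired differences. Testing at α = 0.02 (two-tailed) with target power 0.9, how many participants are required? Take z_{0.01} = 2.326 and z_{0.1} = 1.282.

n = 13 pairs

For a paired (one-sample on differences) test: n = ((z_{α/2} + z_β) / d)².
z_{α/2} + z_β = 2.326 + 1.282 = 3.608.
n = (3.608 / 1.03)² = 3.503² = 12.27.
Round up.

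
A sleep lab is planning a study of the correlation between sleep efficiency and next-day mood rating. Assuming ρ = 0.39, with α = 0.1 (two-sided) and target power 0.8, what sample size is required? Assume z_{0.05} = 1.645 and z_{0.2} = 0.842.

Fisher's z: C = ½·ln((1+r)/(1−r)) = ½·ln(2.2787) = 0.4118.
n = ((z_{α/2} + z_β)/C)² + 3.
(1.645 + 0.842) / 0.4118 = 2.487 / 0.4118 = 6.039.
n = 6.039² + 3 = 36.47 + 3 = 39.5.
Round up.

n = 40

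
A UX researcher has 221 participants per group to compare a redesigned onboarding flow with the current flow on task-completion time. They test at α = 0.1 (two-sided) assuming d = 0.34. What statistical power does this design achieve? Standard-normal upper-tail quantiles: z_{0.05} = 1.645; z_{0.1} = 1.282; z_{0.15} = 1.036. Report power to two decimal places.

power ≈ 0.97

For two equal groups, power = Φ(d·√(n/2) − z_{α/2}).
d·√(n/2) = 0.34 × √(221/2) = 0.34 × 10.512 = 3.574.
z_β = 3.574 − 1.645 = 1.929.
Power = Φ(1.929) = 0.973.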